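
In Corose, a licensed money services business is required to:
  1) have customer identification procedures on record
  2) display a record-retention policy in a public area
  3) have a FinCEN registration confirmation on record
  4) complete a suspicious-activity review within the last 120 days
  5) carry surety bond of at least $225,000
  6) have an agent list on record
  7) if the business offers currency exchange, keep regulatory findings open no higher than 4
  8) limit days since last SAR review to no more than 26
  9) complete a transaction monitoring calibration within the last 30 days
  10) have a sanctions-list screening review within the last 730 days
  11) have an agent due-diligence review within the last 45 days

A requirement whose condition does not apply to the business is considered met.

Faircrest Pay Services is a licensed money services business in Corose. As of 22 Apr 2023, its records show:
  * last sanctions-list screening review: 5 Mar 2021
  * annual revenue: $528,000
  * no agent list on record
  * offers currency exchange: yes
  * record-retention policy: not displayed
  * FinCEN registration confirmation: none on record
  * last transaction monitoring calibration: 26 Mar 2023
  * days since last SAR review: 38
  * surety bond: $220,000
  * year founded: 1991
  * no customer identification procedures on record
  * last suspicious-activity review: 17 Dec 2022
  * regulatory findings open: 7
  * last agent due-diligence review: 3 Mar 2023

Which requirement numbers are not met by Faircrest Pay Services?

1, 2, 3, 4, 5, 6, 7, 8, 10, 11

1. customer identification procedures absent → not met
2. record-retention policy absent → not met
3. FinCEN registration confirmation absent → not met
4. suspicious-activity review 126 days ago vs limit 120 → not met
5. surety bond $220,000 < $225,000 → not met
6. agent list absent → not met
7. condition 'offers currency exchange' holds; regulatory findings open 7 > 4 → not met
8. days since last SAR review 38 > 26 → not met
9. transaction monitoring calibration 27 days ago vs limit 30 → met
10. sanctions-list screening review 778 days ago vs limit 730 → not met
11. agent due-diligence review 50 days ago vs limit 45 → not met
Not met: 1, 2, 3, 4, 5, 6, 7, 8, 10, 11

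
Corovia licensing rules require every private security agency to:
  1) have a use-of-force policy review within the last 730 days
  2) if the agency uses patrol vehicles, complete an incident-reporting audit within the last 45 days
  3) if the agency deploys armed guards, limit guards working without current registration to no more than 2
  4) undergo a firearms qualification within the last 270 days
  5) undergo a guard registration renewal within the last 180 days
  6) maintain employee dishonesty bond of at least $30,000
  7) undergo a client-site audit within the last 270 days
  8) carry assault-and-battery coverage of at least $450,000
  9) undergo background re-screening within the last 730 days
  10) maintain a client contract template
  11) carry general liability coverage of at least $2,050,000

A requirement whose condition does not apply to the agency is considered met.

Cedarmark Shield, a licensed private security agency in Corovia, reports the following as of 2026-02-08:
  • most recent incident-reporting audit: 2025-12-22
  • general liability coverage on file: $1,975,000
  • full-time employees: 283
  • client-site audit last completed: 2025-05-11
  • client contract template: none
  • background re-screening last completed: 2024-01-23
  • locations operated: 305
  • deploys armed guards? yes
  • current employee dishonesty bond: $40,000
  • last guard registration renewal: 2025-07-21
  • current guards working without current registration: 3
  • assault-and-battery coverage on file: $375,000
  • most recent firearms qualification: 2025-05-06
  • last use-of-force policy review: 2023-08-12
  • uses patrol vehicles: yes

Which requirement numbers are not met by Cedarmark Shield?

1. use-of-force policy review 911 days ago vs limit 730 → not met
2. condition 'uses patrol vehicles' holds; incident-reporting audit 48 days ago vs limit 45 → not met
3. condition 'deploys armed guards' holds; guards working without current registration 3 > 2 → not met
4. firearms qualification 278 days ago vs limit 270 → not met
5. guard registration renewal 202 days ago vs limit 180 → not met
6. employee dishonesty bond $40,000 ≥ $30,000 → met
7. client-site audit 273 days ago vs limit 270 → not met
8. assault-and-battery coverage $375,000 < $450,000 → not met
9. background re-screening 747 days ago vs limit 730 → not met
10. client contract template absent → not met
11. general liability coverage $1,975,000 < $2,050,000 → not met
Not met: 1, 2, 3, 4, 5, 7, 8, 9, 10, 11

1, 2, 3, 4, 5, 7, 8, 9, 10, 11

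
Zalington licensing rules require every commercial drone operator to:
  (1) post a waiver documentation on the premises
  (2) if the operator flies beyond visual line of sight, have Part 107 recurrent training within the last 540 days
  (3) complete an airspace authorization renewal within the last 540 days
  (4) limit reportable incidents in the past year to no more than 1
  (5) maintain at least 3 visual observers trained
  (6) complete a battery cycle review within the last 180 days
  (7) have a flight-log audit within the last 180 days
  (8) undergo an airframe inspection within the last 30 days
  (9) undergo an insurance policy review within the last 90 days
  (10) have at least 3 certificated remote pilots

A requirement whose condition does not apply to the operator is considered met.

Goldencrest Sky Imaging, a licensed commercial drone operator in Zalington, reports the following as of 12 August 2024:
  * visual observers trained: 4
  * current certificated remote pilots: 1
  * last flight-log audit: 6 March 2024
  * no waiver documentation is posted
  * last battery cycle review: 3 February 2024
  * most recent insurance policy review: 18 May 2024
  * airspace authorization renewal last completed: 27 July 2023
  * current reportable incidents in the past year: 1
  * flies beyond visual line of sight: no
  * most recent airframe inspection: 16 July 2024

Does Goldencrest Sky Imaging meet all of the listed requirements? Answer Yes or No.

No

1. waiver documentation absent → not met
2. condition 'flies beyond visual line of sight' does not hold → requirement n/a → met
3. airspace authorization renewal 382 days ago vs limit 540 → met
4. reportable incidents in the past year 1 ≤ 1 → met
5. visual observers trained 4 ≥ 3 → met
6. battery cycle review 191 days ago vs limit 180 → not met
7. flight-log audit 159 days ago vs limit 180 → met
8. airframe inspection 27 days ago vs limit 30 → met
9. insurance policy review 86 days ago vs limit 90 → met
10. certificated remote pilots 1 < 3 → not met
Not met: 1, 6, 10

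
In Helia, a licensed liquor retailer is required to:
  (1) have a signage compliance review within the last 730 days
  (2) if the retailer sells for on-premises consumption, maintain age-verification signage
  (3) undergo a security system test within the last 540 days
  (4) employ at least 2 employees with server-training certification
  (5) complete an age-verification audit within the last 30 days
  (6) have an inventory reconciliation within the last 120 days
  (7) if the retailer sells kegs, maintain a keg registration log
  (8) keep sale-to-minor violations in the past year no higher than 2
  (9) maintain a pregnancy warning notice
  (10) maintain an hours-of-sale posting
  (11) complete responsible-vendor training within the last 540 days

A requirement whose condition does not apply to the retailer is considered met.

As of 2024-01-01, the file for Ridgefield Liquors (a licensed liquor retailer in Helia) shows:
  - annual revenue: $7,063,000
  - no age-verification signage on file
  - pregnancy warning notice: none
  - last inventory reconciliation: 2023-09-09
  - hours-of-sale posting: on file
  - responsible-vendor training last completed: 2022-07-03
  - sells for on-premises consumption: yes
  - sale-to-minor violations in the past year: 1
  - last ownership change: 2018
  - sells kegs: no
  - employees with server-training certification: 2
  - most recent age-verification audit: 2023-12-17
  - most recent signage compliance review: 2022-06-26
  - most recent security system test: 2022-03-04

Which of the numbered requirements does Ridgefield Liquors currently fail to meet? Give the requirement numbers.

1. signage compliance review 554 days ago vs limit 730 → met
2. condition 'sells for on-premises consumption' holds; age-verification signage absent → not met
3. security system test 668 days ago vs limit 540 → not met
4. employees with server-training certification 2 ≥ 2 → met
5. age-verification audit 15 days ago vs limit 30 → met
6. inventory reconciliation 114 days ago vs limit 120 → met
7. condition 'sells kegs' does not hold → requirement n/a → met
8. sale-to-minor violations in the past year 1 ≤ 2 → met
9. pregnancy warning notice absent → not met
10. hours-of-sale posting present → met
11. responsible-vendor training 547 days ago vs limit 540 → not met
Not met: 2, 3, 9, 11

2, 3, 9, 11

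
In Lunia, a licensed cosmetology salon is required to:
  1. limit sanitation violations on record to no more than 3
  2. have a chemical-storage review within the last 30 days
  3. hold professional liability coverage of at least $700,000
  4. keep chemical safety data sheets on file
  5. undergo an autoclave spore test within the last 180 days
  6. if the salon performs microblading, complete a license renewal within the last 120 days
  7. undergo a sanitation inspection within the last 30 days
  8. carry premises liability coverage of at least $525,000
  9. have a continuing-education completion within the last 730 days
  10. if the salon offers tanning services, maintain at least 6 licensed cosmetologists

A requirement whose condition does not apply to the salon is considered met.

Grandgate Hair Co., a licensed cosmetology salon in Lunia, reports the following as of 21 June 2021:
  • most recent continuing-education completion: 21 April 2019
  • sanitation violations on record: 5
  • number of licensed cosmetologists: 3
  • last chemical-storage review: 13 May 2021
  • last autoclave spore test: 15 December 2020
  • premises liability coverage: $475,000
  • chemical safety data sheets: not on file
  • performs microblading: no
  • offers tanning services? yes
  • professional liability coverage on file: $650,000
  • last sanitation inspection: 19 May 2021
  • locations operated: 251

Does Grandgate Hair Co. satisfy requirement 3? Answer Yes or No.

No

3. professional liability coverage $650,000 < $700,000 → not met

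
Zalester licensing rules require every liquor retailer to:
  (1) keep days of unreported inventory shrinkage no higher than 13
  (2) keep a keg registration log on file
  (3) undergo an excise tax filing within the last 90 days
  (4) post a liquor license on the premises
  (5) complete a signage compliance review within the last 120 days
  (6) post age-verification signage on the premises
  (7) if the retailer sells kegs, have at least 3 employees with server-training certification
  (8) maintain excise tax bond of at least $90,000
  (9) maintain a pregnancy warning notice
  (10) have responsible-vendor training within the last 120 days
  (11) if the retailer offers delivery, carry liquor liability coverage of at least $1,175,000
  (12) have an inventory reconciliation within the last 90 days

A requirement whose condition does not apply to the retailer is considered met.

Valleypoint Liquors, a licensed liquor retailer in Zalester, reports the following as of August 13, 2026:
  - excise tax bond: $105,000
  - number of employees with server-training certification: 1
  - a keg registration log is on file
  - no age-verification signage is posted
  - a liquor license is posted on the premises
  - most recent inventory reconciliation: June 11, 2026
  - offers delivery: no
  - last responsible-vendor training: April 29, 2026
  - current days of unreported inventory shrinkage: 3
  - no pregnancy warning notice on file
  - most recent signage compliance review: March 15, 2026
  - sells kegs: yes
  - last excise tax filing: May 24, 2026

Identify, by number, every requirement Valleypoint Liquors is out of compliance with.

5, 6, 7, 9

1. days of unreported inventory shrinkage 3 ≤ 13 → met
2. keg registration log present → met
3. excise tax filing 81 days ago vs limit 90 → met
4. liquor license present → met
5. signage compliance review 151 days ago vs limit 120 → not met
6. age-verification signage absent → not met
7. condition 'sells kegs' holds; employees with server-training certification 1 < 3 → not met
8. excise tax bond $105,000 ≥ $90,000 → met
9. pregnancy warning notice absent → not met
10. responsible-vendor training 106 days ago vs limit 120 → met
11. condition 'offers delivery' does not hold → requirement n/a → met
12. inventory reconciliation 63 days ago vs limit 90 → met
Not met: 5, 6, 7, 9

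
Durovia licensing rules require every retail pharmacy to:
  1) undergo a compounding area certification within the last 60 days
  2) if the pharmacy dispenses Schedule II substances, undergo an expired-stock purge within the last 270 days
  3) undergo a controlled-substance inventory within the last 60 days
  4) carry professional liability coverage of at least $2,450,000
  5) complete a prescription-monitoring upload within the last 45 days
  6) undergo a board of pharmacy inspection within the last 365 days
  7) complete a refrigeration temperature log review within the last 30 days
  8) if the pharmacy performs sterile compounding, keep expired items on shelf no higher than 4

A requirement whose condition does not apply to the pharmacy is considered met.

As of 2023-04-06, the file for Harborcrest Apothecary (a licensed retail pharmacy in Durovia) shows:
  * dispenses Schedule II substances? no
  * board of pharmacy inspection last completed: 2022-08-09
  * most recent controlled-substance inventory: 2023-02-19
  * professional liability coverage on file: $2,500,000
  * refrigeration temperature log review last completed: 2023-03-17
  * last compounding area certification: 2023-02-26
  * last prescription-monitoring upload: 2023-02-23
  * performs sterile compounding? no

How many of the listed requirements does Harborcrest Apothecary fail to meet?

0

1. compounding area certification 39 days ago vs limit 60 → met
2. condition 'dispenses Schedule II substances' does not hold → requirement n/a → met
3. controlled-substance inventory 46 days ago vs limit 60 → met
4. professional liability coverage $2,500,000 ≥ $2,450,000 → met
5. prescription-monitoring upload 42 days ago vs limit 45 → met
6. board of pharmacy inspection 240 days ago vs limit 365 → met
7. refrigeration temperature log review 20 days ago vs limit 30 → met
8. condition 'performs sterile compounding' does not hold → requirement n/a → met
Not met: 0 of 8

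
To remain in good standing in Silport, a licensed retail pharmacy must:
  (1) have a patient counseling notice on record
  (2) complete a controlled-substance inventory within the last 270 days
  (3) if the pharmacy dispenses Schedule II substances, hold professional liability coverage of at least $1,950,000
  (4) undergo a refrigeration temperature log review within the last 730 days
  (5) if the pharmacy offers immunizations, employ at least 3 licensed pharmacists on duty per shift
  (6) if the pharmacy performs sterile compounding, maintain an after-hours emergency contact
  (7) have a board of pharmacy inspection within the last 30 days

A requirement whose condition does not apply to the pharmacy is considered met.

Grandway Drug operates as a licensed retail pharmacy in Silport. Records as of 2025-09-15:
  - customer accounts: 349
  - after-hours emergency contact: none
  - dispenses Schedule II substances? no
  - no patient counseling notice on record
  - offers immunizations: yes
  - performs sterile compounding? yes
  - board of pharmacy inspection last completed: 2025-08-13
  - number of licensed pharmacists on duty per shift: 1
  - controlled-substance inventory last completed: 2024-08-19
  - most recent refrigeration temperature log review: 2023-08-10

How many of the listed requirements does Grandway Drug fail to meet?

6

1. patient counseling notice absent → not met
2. controlled-substance inventory 392 days ago vs limit 270 → not met
3. condition 'dispenses Schedule II substances' does not hold → requirement n/a → met
4. refrigeration temperature log review 767 days ago vs limit 730 → not met
5. condition 'offers immunizations' holds; licensed pharmacists on duty per shift 1 < 3 → not met
6. condition 'performs sterile compounding' holds; after-hours emergency contact absent → not met
7. board of pharmacy inspection 33 days ago vs limit 30 → not met
Not met: 6 of 7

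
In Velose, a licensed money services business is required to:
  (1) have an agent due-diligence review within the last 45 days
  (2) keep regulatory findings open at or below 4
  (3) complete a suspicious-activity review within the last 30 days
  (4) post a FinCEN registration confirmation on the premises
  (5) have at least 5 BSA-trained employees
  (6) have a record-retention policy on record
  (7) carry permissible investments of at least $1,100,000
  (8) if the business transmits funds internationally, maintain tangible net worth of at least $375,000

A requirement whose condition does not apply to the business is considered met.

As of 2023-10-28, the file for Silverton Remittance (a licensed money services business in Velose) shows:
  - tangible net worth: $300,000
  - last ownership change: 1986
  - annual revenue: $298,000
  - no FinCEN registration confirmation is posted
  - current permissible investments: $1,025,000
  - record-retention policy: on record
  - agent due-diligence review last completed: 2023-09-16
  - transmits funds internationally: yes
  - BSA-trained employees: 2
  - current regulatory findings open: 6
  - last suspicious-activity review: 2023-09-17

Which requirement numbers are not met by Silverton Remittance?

2, 3, 4, 5, 7, 8

1. agent due-diligence review 42 days ago vs limit 45 → met
2. regulatory findings open 6 > 4 → not met
3. suspicious-activity review 41 days ago vs limit 30 → not met
4. FinCEN registration confirmation absent → not met
5. BSA-trained employees 2 < 5 → not met
6. record-retention policy present → met
7. permissible investments $1,025,000 < $1,100,000 → not met
8. condition 'transmits funds internationally' holds; tangible net worth $300,000 < $375,000 → not met
Not met: 2, 3, 4, 5, 7, 8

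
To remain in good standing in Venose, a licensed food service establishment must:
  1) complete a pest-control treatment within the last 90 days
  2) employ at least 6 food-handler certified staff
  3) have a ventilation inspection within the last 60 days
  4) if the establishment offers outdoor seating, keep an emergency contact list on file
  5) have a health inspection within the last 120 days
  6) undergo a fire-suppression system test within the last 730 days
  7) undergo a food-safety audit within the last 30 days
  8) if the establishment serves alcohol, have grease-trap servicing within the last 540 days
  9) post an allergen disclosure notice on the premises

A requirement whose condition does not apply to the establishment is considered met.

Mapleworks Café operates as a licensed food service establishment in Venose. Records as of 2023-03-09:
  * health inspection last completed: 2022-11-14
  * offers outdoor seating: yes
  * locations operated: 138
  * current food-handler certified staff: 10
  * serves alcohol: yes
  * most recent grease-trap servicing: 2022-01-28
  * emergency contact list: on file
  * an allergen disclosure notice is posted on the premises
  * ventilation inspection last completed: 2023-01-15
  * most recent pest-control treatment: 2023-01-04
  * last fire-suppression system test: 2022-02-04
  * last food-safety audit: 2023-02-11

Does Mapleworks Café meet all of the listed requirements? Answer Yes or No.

Yes

1. pest-control treatment 64 days ago vs limit 90 → met
2. food-handler certified staff 10 ≥ 6 → met
3. ventilation inspection 53 days ago vs limit 60 → met
4. condition 'offers outdoor seating' holds; emergency contact list present → met
5. health inspection 115 days ago vs limit 120 → met
6. fire-suppression system test 398 days ago vs limit 730 → met
7. food-safety audit 26 days ago vs limit 30 → met
8. condition 'serves alcohol' holds; grease-trap servicing 405 days ago vs limit 540 → met
9. allergen disclosure notice present → met
All met.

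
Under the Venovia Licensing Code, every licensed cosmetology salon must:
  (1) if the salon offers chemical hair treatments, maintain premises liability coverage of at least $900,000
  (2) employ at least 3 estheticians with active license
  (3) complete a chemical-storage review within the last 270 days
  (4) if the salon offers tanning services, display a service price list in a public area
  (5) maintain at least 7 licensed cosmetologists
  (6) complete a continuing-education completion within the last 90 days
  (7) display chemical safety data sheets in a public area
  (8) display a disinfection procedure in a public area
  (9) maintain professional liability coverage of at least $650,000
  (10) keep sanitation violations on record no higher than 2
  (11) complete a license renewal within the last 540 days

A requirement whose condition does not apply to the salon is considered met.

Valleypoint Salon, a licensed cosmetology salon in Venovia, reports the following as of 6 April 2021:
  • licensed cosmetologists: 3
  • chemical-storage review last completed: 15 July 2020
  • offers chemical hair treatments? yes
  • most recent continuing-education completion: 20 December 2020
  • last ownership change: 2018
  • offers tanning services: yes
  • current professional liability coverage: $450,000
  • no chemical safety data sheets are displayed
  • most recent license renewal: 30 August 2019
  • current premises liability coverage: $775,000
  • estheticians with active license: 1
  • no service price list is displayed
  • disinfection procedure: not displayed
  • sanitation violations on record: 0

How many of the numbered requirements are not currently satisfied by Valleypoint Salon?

1. condition 'offers chemical hair treatments' holds; premises liability coverage $775,000 < $900,000 → not met
2. estheticians with active license 1 < 3 → not met
3. chemical-storage review 265 days ago vs limit 270 → met
4. condition 'offers tanning services' holds; service price list absent → not met
5. licensed cosmetologists 3 < 7 → not met
6. continuing-education completion 107 days ago vs limit 90 → not met
7. chemical safety data sheets absent → not met
8. disinfection procedure absent → not met
9. professional liability coverage $450,000 < $650,000 → not met
10. sanitation violations on record 0 ≤ 2 → met
11. license renewal 585 days ago vs limit 540 → not met
Not met: 9 of 11

9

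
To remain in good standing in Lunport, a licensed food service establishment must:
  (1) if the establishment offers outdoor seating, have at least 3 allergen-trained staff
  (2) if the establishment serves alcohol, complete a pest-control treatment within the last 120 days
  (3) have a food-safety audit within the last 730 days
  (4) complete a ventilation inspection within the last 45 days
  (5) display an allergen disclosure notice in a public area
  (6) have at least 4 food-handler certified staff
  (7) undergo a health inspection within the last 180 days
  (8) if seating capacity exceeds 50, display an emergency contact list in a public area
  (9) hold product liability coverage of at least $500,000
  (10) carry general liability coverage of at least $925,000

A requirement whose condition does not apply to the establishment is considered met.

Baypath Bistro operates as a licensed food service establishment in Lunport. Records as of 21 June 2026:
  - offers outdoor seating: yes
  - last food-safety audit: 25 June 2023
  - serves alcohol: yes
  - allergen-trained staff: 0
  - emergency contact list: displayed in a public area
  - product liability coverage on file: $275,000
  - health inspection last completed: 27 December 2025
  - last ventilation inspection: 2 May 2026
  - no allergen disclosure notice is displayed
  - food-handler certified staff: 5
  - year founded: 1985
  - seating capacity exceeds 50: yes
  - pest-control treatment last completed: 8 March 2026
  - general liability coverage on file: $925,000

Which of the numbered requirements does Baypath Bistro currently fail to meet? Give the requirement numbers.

1, 3, 4, 5, 9

1. condition 'offers outdoor seating' holds; allergen-trained staff 0 < 3 → not met
2. condition 'serves alcohol' holds; pest-control treatment 105 days ago vs limit 120 → met
3. food-safety audit 1092 days ago vs limit 730 → not met
4. ventilation inspection 50 days ago vs limit 45 → not met
5. allergen disclosure notice absent → not met
6. food-handler certified staff 5 ≥ 4 → met
7. health inspection 176 days ago vs limit 180 → met
8. condition 'seating capacity exceeds 50' holds; emergency contact list present → met
9. product liability coverage $275,000 < $500,000 → not met
10. general liability coverage $925,000 ≥ $925,000 → met
Not met: 1, 3, 4, 5, 9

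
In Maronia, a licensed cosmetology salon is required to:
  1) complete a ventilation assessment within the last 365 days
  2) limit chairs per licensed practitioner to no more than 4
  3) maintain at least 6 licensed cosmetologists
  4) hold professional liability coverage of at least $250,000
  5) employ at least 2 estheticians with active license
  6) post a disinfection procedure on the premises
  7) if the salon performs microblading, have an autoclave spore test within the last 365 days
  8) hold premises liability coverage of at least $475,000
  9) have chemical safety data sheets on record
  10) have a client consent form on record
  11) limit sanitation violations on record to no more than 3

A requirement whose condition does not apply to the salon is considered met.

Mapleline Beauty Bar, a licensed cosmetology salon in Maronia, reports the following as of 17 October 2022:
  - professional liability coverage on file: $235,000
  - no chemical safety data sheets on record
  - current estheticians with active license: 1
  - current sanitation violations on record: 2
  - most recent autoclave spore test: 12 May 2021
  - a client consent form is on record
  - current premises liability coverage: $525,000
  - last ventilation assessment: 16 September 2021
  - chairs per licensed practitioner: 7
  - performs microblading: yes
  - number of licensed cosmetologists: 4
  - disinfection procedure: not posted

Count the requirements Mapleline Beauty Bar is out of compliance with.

1. ventilation assessment 396 days ago vs limit 365 → not met
2. chairs per licensed practitioner 7 > 4 → not met
3. licensed cosmetologists 4 < 6 → not met
4. professional liability coverage $235,000 < $250,000 → not met
5. estheticians with active license 1 < 2 → not met
6. disinfection procedure absent → not met
7. condition 'performs microblading' holds; autoclave spore test 523 days ago vs limit 365 → not met
8. premises liability coverage $525,000 ≥ $475,000 → met
9. chemical safety data sheets absent → not met
10. client consent form present → met
11. sanitation violations on record 2 ≤ 3 → met
Not met: 8 of 11

8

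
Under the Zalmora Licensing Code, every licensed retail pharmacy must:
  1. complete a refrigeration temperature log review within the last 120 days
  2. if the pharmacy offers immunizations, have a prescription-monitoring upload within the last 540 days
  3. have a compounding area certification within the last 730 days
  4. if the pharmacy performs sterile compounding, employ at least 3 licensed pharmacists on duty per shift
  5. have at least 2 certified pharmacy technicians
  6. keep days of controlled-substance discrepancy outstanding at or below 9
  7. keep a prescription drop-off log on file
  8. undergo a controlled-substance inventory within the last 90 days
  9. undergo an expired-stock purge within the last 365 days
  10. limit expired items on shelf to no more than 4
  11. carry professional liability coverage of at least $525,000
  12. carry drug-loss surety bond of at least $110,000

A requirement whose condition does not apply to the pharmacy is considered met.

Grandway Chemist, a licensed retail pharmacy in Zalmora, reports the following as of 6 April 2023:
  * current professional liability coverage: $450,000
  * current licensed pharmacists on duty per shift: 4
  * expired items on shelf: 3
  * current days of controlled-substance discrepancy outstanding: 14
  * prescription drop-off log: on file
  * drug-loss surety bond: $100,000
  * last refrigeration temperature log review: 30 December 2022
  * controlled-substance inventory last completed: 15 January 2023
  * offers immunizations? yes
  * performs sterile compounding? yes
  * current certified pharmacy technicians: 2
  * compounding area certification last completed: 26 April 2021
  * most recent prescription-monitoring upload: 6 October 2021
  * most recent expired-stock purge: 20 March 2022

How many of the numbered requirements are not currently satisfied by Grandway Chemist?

5

1. refrigeration temperature log review 97 days ago vs limit 120 → met
2. condition 'offers immunizations' holds; prescription-monitoring upload 547 days ago vs limit 540 → not met
3. compounding area certification 710 days ago vs limit 730 → met
4. condition 'performs sterile compounding' holds; licensed pharmacists on duty per shift 4 ≥ 3 → met
5. certified pharmacy technicians 2 ≥ 2 → met
6. days of controlled-substance discrepancy outstanding 14 > 9 → not met
7. prescription drop-off log present → met
8. controlled-substance inventory 81 days ago vs limit 90 → met
9. expired-stock purge 382 days ago vs limit 365 → not met
10. expired items on shelf 3 ≤ 4 → met
11. professional liability coverage $450,000 < $525,000 → not met
12. drug-loss surety bond $100,000 < $110,000 → not met
Not met: 5 of 12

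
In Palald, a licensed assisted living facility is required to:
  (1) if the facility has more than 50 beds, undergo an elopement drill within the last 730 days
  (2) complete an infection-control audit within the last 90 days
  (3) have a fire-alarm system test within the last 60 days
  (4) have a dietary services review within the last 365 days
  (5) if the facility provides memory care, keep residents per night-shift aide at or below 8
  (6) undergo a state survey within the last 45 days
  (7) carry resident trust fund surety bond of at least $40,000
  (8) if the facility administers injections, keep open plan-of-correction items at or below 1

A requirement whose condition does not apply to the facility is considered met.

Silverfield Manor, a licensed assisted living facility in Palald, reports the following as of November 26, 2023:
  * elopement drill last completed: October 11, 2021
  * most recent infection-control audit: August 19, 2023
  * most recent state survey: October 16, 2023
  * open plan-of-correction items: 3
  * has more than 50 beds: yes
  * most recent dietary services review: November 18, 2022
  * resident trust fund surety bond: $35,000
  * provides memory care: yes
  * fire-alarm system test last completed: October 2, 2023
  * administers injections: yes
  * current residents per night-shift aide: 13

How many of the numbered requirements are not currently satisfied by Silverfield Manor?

6

1. condition 'has more than 50 beds' holds; elopement drill 776 days ago vs limit 730 → not met
2. infection-control audit 99 days ago vs limit 90 → not met
3. fire-alarm system test 55 days ago vs limit 60 → met
4. dietary services review 373 days ago vs limit 365 → not met
5. condition 'provides memory care' holds; residents per night-shift aide 13 > 8 → not met
6. state survey 41 days ago vs limit 45 → met
7. resident trust fund surety bond $35,000 < $40,000 → not met
8. condition 'administers injections' holds; open plan-of-correction items 3 > 1 → not met
Not met: 6 of 8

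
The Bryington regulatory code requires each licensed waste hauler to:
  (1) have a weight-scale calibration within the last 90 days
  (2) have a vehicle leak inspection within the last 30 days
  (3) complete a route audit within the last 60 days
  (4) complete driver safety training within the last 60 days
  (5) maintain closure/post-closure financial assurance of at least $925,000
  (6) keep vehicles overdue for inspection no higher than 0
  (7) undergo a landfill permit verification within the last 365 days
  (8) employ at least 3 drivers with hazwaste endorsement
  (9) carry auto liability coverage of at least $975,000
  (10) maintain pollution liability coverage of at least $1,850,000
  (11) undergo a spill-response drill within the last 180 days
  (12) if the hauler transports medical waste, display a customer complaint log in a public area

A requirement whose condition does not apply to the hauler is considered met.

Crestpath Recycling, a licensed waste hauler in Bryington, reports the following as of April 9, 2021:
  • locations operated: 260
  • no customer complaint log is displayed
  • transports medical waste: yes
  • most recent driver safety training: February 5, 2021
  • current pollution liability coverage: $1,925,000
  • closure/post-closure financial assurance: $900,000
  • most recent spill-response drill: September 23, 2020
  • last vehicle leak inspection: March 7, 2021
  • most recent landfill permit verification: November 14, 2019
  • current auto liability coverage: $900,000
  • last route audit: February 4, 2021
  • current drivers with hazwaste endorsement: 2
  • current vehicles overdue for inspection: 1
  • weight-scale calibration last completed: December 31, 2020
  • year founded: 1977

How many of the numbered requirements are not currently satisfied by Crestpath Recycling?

1. weight-scale calibration 99 days ago vs limit 90 → not met
2. vehicle leak inspection 33 days ago vs limit 30 → not met
3. route audit 64 days ago vs limit 60 → not met
4. driver safety training 63 days ago vs limit 60 → not met
5. closure/post-closure financial assurance $900,000 < $925,000 → not met
6. vehicles overdue for inspection 1 > 0 → not met
7. landfill permit verification 512 days ago vs limit 365 → not met
8. drivers with hazwaste endorsement 2 < 3 → not met
9. auto liability coverage $900,000 < $975,000 → not met
10. pollution liability coverage $1,925,000 ≥ $1,850,000 → met
11. spill-response drill 198 days ago vs limit 180 → not met
12. condition 'transports medical waste' holds; customer complaint log absent → not met
Not met: 11 of 12

11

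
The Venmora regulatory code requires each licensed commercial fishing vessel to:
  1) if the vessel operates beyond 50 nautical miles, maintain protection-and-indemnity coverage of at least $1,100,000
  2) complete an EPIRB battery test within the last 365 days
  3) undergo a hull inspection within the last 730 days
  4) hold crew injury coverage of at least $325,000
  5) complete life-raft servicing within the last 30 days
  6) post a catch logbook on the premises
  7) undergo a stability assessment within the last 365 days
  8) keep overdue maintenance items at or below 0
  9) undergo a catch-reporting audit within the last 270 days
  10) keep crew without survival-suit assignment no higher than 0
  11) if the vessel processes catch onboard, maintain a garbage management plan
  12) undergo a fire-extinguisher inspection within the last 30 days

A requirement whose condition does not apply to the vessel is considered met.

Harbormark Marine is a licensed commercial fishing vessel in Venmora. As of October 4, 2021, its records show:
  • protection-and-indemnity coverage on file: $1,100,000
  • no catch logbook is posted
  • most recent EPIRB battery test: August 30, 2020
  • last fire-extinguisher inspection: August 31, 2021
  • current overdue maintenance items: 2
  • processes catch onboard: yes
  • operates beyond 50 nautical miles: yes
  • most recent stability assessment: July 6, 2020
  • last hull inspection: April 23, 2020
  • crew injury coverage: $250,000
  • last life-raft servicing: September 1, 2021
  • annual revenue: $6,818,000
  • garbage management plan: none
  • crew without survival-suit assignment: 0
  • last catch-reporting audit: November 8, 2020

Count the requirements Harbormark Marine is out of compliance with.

9

1. condition 'operates beyond 50 nautical miles' holds; protection-and-indemnity coverage $1,100,000 ≥ $1,100,000 → met
2. EPIRB battery test 400 days ago vs limit 365 → not met
3. hull inspection 529 days ago vs limit 730 → met
4. crew injury coverage $250,000 < $325,000 → not met
5. life-raft servicing 33 days ago vs limit 30 → not met
6. catch logbook absent → not met
7. stability assessment 455 days ago vs limit 365 → not met
8. overdue maintenance items 2 > 0 → not met
9. catch-reporting audit 330 days ago vs limit 270 → not met
10. crew without survival-suit assignment 0 ≤ 0 → met
11. condition 'processes catch onboard' holds; garbage management plan absent → not met
12. fire-extinguisher inspection 34 days ago vs limit 30 → not met
Not met: 9 of 12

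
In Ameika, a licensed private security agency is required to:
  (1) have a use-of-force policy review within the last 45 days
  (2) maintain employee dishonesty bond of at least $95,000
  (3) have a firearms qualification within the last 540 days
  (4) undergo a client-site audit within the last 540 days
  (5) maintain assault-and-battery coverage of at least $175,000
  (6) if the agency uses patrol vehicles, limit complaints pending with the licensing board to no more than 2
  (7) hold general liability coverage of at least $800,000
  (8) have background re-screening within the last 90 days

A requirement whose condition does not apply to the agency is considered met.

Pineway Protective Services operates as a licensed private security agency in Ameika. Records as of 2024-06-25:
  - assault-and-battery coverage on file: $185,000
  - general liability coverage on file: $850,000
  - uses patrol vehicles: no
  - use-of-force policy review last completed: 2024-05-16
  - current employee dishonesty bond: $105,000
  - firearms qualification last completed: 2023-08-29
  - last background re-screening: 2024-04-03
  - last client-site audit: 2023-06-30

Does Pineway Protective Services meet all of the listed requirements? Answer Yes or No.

Yes

1. use-of-force policy review 40 days ago vs limit 45 → met
2. employee dishonesty bond $105,000 ≥ $95,000 → met
3. firearms qualification 301 days ago vs limit 540 → met
4. client-site audit 361 days ago vs limit 540 → met
5. assault-and-battery coverage $185,000 ≥ $175,000 → met
6. condition 'uses patrol vehicles' does not hold → requirement n/a → met
7. general liability coverage $850,000 ≥ $800,000 → met
8. background re-screening 83 days ago vs limit 90 → met
All met.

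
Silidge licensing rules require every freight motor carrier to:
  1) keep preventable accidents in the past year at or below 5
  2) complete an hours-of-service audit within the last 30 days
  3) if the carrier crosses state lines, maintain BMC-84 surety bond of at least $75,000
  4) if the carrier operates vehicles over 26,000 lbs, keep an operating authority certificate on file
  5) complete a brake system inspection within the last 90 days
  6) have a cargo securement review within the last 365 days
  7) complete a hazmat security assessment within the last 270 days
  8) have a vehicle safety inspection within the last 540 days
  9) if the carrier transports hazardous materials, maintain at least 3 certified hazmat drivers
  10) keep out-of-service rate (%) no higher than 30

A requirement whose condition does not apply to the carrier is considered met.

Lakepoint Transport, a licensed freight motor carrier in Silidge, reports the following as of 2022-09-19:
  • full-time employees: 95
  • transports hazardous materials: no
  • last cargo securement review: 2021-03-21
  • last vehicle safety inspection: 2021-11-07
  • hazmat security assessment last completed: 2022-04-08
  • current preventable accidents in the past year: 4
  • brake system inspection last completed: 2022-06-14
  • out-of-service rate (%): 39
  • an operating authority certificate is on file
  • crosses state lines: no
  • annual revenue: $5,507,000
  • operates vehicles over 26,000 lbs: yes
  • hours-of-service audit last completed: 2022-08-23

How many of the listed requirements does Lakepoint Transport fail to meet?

3

1. preventable accidents in the past year 4 ≤ 5 → met
2. hours-of-service audit 27 days ago vs limit 30 → met
3. condition 'crosses state lines' does not hold → requirement n/a → met
4. condition 'operates vehicles over 26,000 lbs' holds; operating authority certificate present → met
5. brake system inspection 97 days ago vs limit 90 → not met
6. cargo securement review 547 days ago vs limit 365 → not met
7. hazmat security assessment 164 days ago vs limit 270 → met
8. vehicle safety inspection 316 days ago vs limit 540 → met
9. condition 'transports hazardous materials' does not hold → requirement n/a → met
10. out-of-service rate (%) 39 > 30 → not met
Not met: 3 of 10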